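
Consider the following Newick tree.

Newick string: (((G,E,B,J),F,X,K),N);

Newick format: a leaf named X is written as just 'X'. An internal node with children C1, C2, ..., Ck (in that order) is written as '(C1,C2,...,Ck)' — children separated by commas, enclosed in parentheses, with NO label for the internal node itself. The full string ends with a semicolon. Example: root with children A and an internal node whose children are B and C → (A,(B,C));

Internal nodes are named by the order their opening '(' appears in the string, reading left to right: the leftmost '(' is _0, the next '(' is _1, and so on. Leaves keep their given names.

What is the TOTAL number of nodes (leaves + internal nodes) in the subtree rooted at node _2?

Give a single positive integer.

Newick: (((G,E,B,J),F,X,K),N);
Locate _2: it is the '(' at position 2 (the 3rd '(' reading left to right).
Query: subtree rooted at _2
_2: subtree_size = 1 + 4
  G: subtree_size = 1 + 0
  E: subtree_size = 1 + 0
  B: subtree_size = 1 + 0
  J: subtree_size = 1 + 0
Total subtree size of _2: 5

Answer: 5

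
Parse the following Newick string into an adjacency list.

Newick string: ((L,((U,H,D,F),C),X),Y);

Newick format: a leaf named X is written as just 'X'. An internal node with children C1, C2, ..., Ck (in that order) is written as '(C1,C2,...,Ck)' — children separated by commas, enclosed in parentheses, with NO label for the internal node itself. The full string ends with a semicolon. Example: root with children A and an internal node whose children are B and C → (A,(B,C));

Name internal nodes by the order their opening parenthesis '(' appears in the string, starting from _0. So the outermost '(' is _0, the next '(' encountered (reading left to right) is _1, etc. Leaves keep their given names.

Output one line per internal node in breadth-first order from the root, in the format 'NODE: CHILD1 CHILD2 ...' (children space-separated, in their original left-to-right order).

Input: ((L,((U,H,D,F),C),X),Y);
Scanning left-to-right, naming '(' by encounter order:
  pos 0: '(' -> open internal node _0 (depth 1)
  pos 1: '(' -> open internal node _1 (depth 2)
  pos 4: '(' -> open internal node _2 (depth 3)
  pos 5: '(' -> open internal node _3 (depth 4)
  pos 13: ')' -> close internal node _3 (now at depth 3)
  pos 16: ')' -> close internal node _2 (now at depth 2)
  pos 19: ')' -> close internal node _1 (now at depth 1)
  pos 22: ')' -> close internal node _0 (now at depth 0)
Total internal nodes: 4
BFS adjacency from root:
  _0: _1 Y
  _1: L _2 X
  _2: _3 C
  _3: U H D F

Answer: _0: _1 Y
_1: L _2 X
_2: _3 C
_3: U H D F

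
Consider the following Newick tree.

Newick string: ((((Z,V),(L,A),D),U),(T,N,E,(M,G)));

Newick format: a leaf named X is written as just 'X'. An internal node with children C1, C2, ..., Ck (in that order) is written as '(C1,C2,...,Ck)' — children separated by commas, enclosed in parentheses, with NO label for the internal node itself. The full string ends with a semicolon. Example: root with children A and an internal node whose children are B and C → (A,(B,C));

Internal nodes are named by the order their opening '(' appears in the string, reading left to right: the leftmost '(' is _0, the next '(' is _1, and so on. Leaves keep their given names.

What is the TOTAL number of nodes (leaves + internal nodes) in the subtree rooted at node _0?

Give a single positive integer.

Answer: 18

Derivation:
Newick: ((((Z,V),(L,A),D),U),(T,N,E,(M,G)));
Locate _0: it is the '(' at position 0 (the 1st '(' reading left to right).
Query: subtree rooted at _0
_0: subtree_size = 1 + 17
  _1: subtree_size = 1 + 9
    _2: subtree_size = 1 + 7
      _3: subtree_size = 1 + 2
        Z: subtree_size = 1 + 0
        V: subtree_size = 1 + 0
      _4: subtree_size = 1 + 2
        L: subtree_size = 1 + 0
        A: subtree_size = 1 + 0
      D: subtree_size = 1 + 0
    U: subtree_size = 1 + 0
  _5: subtree_size = 1 + 6
    T: subtree_size = 1 + 0
    N: subtree_size = 1 + 0
    E: subtree_size = 1 + 0
    _6: subtree_size = 1 + 2
      M: subtree_size = 1 + 0
      G: subtree_size = 1 + 0
Total subtree size of _0: 18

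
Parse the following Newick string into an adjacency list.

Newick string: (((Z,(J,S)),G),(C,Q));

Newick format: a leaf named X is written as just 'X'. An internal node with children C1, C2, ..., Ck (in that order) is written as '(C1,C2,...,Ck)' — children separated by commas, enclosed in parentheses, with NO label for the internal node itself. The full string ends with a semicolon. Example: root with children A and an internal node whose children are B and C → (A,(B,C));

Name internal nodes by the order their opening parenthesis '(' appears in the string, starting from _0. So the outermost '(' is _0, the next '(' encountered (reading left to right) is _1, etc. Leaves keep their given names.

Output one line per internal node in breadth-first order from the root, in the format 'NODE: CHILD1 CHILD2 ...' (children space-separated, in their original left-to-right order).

Input: (((Z,(J,S)),G),(C,Q));
Scanning left-to-right, naming '(' by encounter order:
  pos 0: '(' -> open internal node _0 (depth 1)
  pos 1: '(' -> open internal node _1 (depth 2)
  pos 2: '(' -> open internal node _2 (depth 3)
  pos 5: '(' -> open internal node _3 (depth 4)
  pos 9: ')' -> close internal node _3 (now at depth 3)
  pos 10: ')' -> close internal node _2 (now at depth 2)
  pos 13: ')' -> close internal node _1 (now at depth 1)
  pos 15: '(' -> open internal node _4 (depth 2)
  pos 19: ')' -> close internal node _4 (now at depth 1)
  pos 20: ')' -> close internal node _0 (now at depth 0)
Total internal nodes: 5
BFS adjacency from root:
  _0: _1 _4
  _1: _2 G
  _4: C Q
  _2: Z _3
  _3: J S

Answer: _0: _1 _4
_1: _2 G
_4: C Q
_2: Z _3
_3: J S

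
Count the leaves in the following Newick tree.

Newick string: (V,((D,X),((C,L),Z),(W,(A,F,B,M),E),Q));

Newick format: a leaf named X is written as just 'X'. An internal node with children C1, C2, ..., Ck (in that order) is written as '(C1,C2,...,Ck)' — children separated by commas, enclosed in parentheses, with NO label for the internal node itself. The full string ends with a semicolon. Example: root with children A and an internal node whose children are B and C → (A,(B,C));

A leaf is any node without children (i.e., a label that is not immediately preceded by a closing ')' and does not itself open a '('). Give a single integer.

Newick: (V,((D,X),((C,L),Z),(W,(A,F,B,M),E),Q));
Scan left-to-right; a leaf is any maximal label run not followed by '(':
  pos 1: leaf 'V' → count = 1
  pos 5: leaf 'D' → count = 2
  pos 7: leaf 'X' → count = 3
  pos 12: leaf 'C' → count = 4
  pos 14: leaf 'L' → count = 5
  pos 17: leaf 'Z' → count = 6
  pos 21: leaf 'W' → count = 7
  pos 24: leaf 'A' → count = 8
  pos 26: leaf 'F' → count = 9
  pos 28: leaf 'B' → count = 10
  pos 30: leaf 'M' → count = 11
  pos 33: leaf 'E' → count = 12
  pos 36: leaf 'Q' → count = 13
Total leaves: 13

Answer: 13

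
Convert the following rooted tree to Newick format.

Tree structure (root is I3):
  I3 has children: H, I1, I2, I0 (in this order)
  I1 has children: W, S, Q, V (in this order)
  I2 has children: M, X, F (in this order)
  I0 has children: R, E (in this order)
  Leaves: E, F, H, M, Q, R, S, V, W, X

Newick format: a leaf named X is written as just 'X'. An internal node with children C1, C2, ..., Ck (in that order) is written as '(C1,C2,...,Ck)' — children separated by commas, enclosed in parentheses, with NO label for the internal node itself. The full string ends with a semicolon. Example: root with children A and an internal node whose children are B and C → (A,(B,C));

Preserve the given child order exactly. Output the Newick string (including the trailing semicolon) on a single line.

internal I3 with children ['H', 'I1', 'I2', 'I0']
  leaf 'H' → 'H'
  internal I1 with children ['W', 'S', 'Q', 'V']
    leaf 'W' → 'W'
    leaf 'S' → 'S'
    leaf 'Q' → 'Q'
    leaf 'V' → 'V'
  → '(W,S,Q,V)'
  internal I2 with children ['M', 'X', 'F']
    leaf 'M' → 'M'
    leaf 'X' → 'X'
    leaf 'F' → 'F'
  → '(M,X,F)'
  internal I0 with children ['R', 'E']
    leaf 'R' → 'R'
    leaf 'E' → 'E'
  → '(R,E)'
→ '(H,(W,S,Q,V),(M,X,F),(R,E))'
Final: (H,(W,S,Q,V),(M,X,F),(R,E));

Answer: (H,(W,S,Q,V),(M,X,F),(R,E));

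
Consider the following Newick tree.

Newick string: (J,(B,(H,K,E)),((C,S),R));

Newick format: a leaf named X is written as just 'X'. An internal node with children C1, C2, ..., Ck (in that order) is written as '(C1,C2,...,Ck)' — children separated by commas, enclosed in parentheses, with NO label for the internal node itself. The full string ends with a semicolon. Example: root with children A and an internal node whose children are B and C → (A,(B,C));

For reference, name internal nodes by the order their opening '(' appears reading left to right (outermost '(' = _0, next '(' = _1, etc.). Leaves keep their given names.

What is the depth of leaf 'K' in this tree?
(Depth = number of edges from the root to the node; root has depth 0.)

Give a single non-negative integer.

Newick: (J,(B,(H,K,E)),((C,S),R));
Naming internals by '(' encounter order: outermost '(' = _0, next = _1, ...
Query node: K
Path from root: _0 -> _1 -> _2 -> K
Depth of K: 3 (number of edges from root)

Answer: 3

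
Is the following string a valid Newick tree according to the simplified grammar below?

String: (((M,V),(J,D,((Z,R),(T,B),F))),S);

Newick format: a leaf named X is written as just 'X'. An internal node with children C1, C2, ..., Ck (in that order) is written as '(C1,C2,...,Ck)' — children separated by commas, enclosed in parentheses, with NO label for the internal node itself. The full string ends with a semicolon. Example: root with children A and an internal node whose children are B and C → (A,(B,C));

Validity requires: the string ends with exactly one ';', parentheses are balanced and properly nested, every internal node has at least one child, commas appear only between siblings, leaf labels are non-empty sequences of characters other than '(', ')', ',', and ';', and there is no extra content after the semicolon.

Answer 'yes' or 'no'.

Answer: yes

Derivation:
Input: (((M,V),(J,D,((Z,R),(T,B),F))),S);
Paren balance: 7 '(' vs 7 ')' OK
Ends with single ';': True
Full parse: OK
Valid: True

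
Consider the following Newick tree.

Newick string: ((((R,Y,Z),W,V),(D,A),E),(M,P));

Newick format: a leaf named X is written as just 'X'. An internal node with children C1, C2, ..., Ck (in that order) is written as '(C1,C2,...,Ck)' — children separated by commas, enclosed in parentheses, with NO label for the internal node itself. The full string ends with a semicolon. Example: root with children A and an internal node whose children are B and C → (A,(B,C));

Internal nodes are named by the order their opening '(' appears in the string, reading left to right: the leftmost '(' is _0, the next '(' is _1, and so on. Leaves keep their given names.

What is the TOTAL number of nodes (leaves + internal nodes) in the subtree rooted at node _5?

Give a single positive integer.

Newick: ((((R,Y,Z),W,V),(D,A),E),(M,P));
Locate _5: it is the '(' at position 25 (the 6th '(' reading left to right).
Query: subtree rooted at _5
_5: subtree_size = 1 + 2
  M: subtree_size = 1 + 0
  P: subtree_size = 1 + 0
Total subtree size of _5: 3

Answer: 3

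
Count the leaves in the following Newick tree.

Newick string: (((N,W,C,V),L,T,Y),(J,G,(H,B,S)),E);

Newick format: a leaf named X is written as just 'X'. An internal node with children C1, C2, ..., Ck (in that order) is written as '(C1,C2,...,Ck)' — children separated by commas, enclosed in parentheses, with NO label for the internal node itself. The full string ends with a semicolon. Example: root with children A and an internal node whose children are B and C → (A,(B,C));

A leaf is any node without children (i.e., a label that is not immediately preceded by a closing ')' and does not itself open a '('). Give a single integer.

Answer: 13

Derivation:
Newick: (((N,W,C,V),L,T,Y),(J,G,(H,B,S)),E);
Scan left-to-right; a leaf is any maximal label run not followed by '(':
  pos 3: leaf 'N' → count = 1
  pos 5: leaf 'W' → count = 2
  pos 7: leaf 'C' → count = 3
  pos 9: leaf 'V' → count = 4
  pos 12: leaf 'L' → count = 5
  pos 14: leaf 'T' → count = 6
  pos 16: leaf 'Y' → count = 7
  pos 20: leaf 'J' → count = 8
  pos 22: leaf 'G' → count = 9
  pos 25: leaf 'H' → count = 10
  pos 27: leaf 'B' → count = 11
  pos 29: leaf 'S' → count = 12
  pos 33: leaf 'E' → count = 13
Total leaves: 13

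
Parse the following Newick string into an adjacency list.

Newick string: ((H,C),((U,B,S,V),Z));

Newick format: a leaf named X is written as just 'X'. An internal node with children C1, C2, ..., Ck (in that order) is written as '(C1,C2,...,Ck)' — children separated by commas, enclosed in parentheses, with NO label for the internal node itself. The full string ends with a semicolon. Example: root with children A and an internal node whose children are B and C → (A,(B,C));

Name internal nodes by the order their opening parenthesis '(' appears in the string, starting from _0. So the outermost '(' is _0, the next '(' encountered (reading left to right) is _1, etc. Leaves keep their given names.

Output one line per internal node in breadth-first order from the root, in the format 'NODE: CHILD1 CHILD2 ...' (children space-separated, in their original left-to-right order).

Input: ((H,C),((U,B,S,V),Z));
Scanning left-to-right, naming '(' by encounter order:
  pos 0: '(' -> open internal node _0 (depth 1)
  pos 1: '(' -> open internal node _1 (depth 2)
  pos 5: ')' -> close internal node _1 (now at depth 1)
  pos 7: '(' -> open internal node _2 (depth 2)
  pos 8: '(' -> open internal node _3 (depth 3)
  pos 16: ')' -> close internal node _3 (now at depth 2)
  pos 19: ')' -> close internal node _2 (now at depth 1)
  pos 20: ')' -> close internal node _0 (now at depth 0)
Total internal nodes: 4
BFS adjacency from root:
  _0: _1 _2
  _1: H C
  _2: _3 Z
  _3: U B S V

Answer: _0: _1 _2
_1: H C
_2: _3 Z
_3: U B S V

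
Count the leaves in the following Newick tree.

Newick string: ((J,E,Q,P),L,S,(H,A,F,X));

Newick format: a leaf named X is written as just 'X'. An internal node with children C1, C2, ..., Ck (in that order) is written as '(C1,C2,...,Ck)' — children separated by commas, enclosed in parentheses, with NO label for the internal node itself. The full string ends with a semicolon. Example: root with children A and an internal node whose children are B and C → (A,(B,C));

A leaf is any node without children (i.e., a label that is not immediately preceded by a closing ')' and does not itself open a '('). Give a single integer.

Answer: 10

Derivation:
Newick: ((J,E,Q,P),L,S,(H,A,F,X));
Scan left-to-right; a leaf is any maximal label run not followed by '(':
  pos 2: leaf 'J' → count = 1
  pos 4: leaf 'E' → count = 2
  pos 6: leaf 'Q' → count = 3
  pos 8: leaf 'P' → count = 4
  pos 11: leaf 'L' → count = 5
  pos 13: leaf 'S' → count = 6
  pos 16: leaf 'H' → count = 7
  pos 18: leaf 'A' → count = 8
  pos 20: leaf 'F' → count = 9
  pos 22: leaf 'X' → count = 10
Total leaves: 10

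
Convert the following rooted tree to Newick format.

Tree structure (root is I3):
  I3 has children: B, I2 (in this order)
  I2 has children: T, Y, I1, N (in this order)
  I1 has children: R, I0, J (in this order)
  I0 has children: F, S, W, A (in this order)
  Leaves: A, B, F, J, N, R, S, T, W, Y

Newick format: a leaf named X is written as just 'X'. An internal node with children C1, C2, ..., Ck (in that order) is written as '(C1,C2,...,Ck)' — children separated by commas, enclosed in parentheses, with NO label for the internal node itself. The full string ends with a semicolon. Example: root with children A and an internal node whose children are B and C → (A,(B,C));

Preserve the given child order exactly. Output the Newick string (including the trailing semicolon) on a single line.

Answer: (B,(T,Y,(R,(F,S,W,A),J),N));

Derivation:
internal I3 with children ['B', 'I2']
  leaf 'B' → 'B'
  internal I2 with children ['T', 'Y', 'I1', 'N']
    leaf 'T' → 'T'
    leaf 'Y' → 'Y'
    internal I1 with children ['R', 'I0', 'J']
      leaf 'R' → 'R'
      internal I0 with children ['F', 'S', 'W', 'A']
        leaf 'F' → 'F'
        leaf 'S' → 'S'
        leaf 'W' → 'W'
        leaf 'A' → 'A'
      → '(F,S,W,A)'
      leaf 'J' → 'J'
    → '(R,(F,S,W,A),J)'
    leaf 'N' → 'N'
  → '(T,Y,(R,(F,S,W,A),J),N)'
→ '(B,(T,Y,(R,(F,S,W,A),J),N))'
Final: (B,(T,Y,(R,(F,S,W,A),J),N));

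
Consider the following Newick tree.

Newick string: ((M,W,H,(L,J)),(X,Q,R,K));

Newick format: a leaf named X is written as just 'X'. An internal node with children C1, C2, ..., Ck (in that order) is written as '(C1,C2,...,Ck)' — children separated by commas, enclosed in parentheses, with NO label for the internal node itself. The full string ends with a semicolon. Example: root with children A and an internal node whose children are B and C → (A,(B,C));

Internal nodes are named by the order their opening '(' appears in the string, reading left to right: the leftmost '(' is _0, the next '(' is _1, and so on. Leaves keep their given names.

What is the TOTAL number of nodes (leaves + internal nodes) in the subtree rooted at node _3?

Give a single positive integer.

Newick: ((M,W,H,(L,J)),(X,Q,R,K));
Locate _3: it is the '(' at position 15 (the 4th '(' reading left to right).
Query: subtree rooted at _3
_3: subtree_size = 1 + 4
  X: subtree_size = 1 + 0
  Q: subtree_size = 1 + 0
  R: subtree_size = 1 + 0
  K: subtree_size = 1 + 0
Total subtree size of _3: 5

Answer: 5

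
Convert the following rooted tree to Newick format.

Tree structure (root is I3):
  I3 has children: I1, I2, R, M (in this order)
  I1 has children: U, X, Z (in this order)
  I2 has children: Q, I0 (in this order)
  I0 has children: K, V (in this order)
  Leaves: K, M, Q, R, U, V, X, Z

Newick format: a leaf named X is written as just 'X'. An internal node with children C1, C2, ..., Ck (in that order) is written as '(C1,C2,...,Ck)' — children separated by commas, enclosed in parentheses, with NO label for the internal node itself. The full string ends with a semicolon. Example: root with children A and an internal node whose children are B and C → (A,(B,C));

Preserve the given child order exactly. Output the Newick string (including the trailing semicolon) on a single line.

Answer: ((U,X,Z),(Q,(K,V)),R,M);

Derivation:
internal I3 with children ['I1', 'I2', 'R', 'M']
  internal I1 with children ['U', 'X', 'Z']
    leaf 'U' → 'U'
    leaf 'X' → 'X'
    leaf 'Z' → 'Z'
  → '(U,X,Z)'
  internal I2 with children ['Q', 'I0']
    leaf 'Q' → 'Q'
    internal I0 with children ['K', 'V']
      leaf 'K' → 'K'
      leaf 'V' → 'V'
    → '(K,V)'
  → '(Q,(K,V))'
  leaf 'R' → 'R'
  leaf 'M' → 'M'
→ '((U,X,Z),(Q,(K,V)),R,M)'
Final: ((U,X,Z),(Q,(K,V)),R,M);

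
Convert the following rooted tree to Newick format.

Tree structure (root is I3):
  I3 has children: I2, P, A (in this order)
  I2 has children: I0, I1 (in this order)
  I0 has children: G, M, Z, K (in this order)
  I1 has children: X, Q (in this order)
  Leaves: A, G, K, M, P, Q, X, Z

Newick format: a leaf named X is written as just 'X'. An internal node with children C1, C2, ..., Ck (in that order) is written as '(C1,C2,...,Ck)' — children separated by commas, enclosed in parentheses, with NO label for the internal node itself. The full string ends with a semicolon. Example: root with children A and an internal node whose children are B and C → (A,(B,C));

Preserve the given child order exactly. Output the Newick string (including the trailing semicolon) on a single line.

internal I3 with children ['I2', 'P', 'A']
  internal I2 with children ['I0', 'I1']
    internal I0 with children ['G', 'M', 'Z', 'K']
      leaf 'G' → 'G'
      leaf 'M' → 'M'
      leaf 'Z' → 'Z'
      leaf 'K' → 'K'
    → '(G,M,Z,K)'
    internal I1 with children ['X', 'Q']
      leaf 'X' → 'X'
      leaf 'Q' → 'Q'
    → '(X,Q)'
  → '((G,M,Z,K),(X,Q))'
  leaf 'P' → 'P'
  leaf 'A' → 'A'
→ '(((G,M,Z,K),(X,Q)),P,A)'
Final: (((G,M,Z,K),(X,Q)),P,A);

Answer: (((G,M,Z,K),(X,Q)),P,A);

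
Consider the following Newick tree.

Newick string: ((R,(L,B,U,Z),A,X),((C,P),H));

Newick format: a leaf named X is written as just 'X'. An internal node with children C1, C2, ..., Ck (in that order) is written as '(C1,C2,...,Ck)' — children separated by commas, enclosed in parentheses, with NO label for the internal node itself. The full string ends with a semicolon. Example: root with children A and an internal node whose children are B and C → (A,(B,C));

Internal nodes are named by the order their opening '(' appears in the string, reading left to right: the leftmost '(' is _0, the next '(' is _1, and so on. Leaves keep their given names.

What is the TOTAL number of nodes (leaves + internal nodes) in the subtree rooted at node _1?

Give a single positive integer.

Answer: 9

Derivation:
Newick: ((R,(L,B,U,Z),A,X),((C,P),H));
Locate _1: it is the '(' at position 1 (the 2nd '(' reading left to right).
Query: subtree rooted at _1
_1: subtree_size = 1 + 8
  R: subtree_size = 1 + 0
  _2: subtree_size = 1 + 4
    L: subtree_size = 1 + 0
    B: subtree_size = 1 + 0
    U: subtree_size = 1 + 0
    Z: subtree_size = 1 + 0
  A: subtree_size = 1 + 0
  X: subtree_size = 1 + 0
Total subtree size of _1: 9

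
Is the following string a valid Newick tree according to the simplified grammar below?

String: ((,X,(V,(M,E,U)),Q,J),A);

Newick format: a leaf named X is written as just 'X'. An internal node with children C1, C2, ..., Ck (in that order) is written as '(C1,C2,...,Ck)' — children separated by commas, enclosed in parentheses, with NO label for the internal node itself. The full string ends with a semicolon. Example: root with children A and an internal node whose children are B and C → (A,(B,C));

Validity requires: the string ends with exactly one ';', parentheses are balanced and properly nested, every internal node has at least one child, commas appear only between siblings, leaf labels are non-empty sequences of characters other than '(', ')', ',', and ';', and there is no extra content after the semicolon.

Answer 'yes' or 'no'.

Input: ((,X,(V,(M,E,U)),Q,J),A);
Paren balance: 4 '(' vs 4 ')' OK
Ends with single ';': True
Full parse: FAILS (empty leaf label at pos 2)
Valid: False

Answer: no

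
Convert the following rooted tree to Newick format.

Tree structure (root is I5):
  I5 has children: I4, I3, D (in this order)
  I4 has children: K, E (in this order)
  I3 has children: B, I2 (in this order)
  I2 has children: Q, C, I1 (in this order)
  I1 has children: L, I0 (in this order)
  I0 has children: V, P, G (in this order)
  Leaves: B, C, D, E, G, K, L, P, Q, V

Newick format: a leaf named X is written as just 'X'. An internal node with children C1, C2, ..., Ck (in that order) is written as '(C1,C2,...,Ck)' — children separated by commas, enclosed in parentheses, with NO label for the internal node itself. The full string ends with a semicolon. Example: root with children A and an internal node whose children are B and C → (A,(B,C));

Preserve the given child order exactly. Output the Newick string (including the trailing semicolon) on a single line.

internal I5 with children ['I4', 'I3', 'D']
  internal I4 with children ['K', 'E']
    leaf 'K' → 'K'
    leaf 'E' → 'E'
  → '(K,E)'
  internal I3 with children ['B', 'I2']
    leaf 'B' → 'B'
    internal I2 with children ['Q', 'C', 'I1']
      leaf 'Q' → 'Q'
      leaf 'C' → 'C'
      internal I1 with children ['L', 'I0']
        leaf 'L' → 'L'
        internal I0 with children ['V', 'P', 'G']
          leaf 'V' → 'V'
          leaf 'P' → 'P'
          leaf 'G' → 'G'
        → '(V,P,G)'
      → '(L,(V,P,G))'
    → '(Q,C,(L,(V,P,G)))'
  → '(B,(Q,C,(L,(V,P,G))))'
  leaf 'D' → 'D'
→ '((K,E),(B,(Q,C,(L,(V,P,G)))),D)'
Final: ((K,E),(B,(Q,C,(L,(V,P,G)))),D);

Answer: ((K,E),(B,(Q,C,(L,(V,P,G)))),D);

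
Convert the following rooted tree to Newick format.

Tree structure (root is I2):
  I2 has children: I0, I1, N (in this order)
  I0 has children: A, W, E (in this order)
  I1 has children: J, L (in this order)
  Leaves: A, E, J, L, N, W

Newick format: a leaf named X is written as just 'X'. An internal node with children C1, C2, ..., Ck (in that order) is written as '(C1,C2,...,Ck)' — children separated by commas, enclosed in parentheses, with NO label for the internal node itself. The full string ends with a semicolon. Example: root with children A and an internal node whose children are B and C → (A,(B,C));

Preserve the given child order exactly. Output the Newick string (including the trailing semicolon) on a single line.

Answer: ((A,W,E),(J,L),N);

Derivation:
internal I2 with children ['I0', 'I1', 'N']
  internal I0 with children ['A', 'W', 'E']
    leaf 'A' → 'A'
    leaf 'W' → 'W'
    leaf 'E' → 'E'
  → '(A,W,E)'
  internal I1 with children ['J', 'L']
    leaf 'J' → 'J'
    leaf 'L' → 'L'
  → '(J,L)'
  leaf 'N' → 'N'
→ '((A,W,E),(J,L),N)'
Final: ((A,W,E),(J,L),N);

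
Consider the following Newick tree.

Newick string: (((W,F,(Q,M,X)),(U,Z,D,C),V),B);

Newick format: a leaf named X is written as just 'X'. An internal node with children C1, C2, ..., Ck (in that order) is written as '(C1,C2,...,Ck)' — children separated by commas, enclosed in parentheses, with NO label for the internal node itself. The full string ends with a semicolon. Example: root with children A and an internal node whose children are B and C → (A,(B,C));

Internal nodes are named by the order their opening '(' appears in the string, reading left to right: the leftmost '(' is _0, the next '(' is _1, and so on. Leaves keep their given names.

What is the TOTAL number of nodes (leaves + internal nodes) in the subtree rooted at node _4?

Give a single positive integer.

Answer: 5

Derivation:
Newick: (((W,F,(Q,M,X)),(U,Z,D,C),V),B);
Locate _4: it is the '(' at position 16 (the 5th '(' reading left to right).
Query: subtree rooted at _4
_4: subtree_size = 1 + 4
  U: subtree_size = 1 + 0
  Z: subtree_size = 1 + 0
  D: subtree_size = 1 + 0
  C: subtree_size = 1 + 0
Total subtree size of _4: 5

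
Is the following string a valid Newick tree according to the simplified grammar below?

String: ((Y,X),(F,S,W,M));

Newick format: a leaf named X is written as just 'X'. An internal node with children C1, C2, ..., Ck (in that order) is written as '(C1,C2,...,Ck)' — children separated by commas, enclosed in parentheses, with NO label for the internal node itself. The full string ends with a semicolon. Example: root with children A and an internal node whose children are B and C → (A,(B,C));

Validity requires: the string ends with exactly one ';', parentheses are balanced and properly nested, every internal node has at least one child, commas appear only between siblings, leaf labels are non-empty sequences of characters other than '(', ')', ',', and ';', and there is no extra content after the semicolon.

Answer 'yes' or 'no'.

Answer: yes

Derivation:
Input: ((Y,X),(F,S,W,M));
Paren balance: 3 '(' vs 3 ')' OK
Ends with single ';': True
Full parse: OK
Valid: True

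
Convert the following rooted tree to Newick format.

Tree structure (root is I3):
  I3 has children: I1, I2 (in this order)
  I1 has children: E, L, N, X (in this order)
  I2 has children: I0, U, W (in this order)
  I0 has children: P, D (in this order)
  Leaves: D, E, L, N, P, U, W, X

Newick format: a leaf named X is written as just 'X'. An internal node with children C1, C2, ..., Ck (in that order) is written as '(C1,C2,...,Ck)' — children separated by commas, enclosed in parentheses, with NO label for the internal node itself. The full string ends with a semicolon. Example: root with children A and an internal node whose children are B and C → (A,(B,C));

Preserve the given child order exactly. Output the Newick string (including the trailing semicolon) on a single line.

Answer: ((E,L,N,X),((P,D),U,W));

Derivation:
internal I3 with children ['I1', 'I2']
  internal I1 with children ['E', 'L', 'N', 'X']
    leaf 'E' → 'E'
    leaf 'L' → 'L'
    leaf 'N' → 'N'
    leaf 'X' → 'X'
  → '(E,L,N,X)'
  internal I2 with children ['I0', 'U', 'W']
    internal I0 with children ['P', 'D']
      leaf 'P' → 'P'
      leaf 'D' → 'D'
    → '(P,D)'
    leaf 'U' → 'U'
    leaf 'W' → 'W'
  → '((P,D),U,W)'
→ '((E,L,N,X),((P,D),U,W))'
Final: ((E,L,N,X),((P,D),U,W));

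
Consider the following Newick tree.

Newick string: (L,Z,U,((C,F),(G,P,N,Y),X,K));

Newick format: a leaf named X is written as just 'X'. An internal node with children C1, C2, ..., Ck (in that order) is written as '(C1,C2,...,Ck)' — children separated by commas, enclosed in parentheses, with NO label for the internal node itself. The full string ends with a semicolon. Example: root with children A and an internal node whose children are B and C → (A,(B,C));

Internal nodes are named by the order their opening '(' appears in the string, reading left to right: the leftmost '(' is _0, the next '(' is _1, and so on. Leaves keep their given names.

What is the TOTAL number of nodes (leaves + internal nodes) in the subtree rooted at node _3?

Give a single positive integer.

Answer: 5

Derivation:
Newick: (L,Z,U,((C,F),(G,P,N,Y),X,K));
Locate _3: it is the '(' at position 14 (the 4th '(' reading left to right).
Query: subtree rooted at _3
_3: subtree_size = 1 + 4
  G: subtree_size = 1 + 0
  P: subtree_size = 1 + 0
  N: subtree_size = 1 + 0
  Y: subtree_size = 1 + 0
Total subtree size of _3: 5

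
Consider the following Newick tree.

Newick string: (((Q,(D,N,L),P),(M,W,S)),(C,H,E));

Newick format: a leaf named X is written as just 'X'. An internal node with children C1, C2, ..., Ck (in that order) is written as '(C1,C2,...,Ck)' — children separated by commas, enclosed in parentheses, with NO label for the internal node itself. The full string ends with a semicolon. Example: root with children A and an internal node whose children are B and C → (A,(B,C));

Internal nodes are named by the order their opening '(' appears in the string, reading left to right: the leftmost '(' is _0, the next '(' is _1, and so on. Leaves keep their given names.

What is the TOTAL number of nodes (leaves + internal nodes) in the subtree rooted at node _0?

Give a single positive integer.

Answer: 17

Derivation:
Newick: (((Q,(D,N,L),P),(M,W,S)),(C,H,E));
Locate _0: it is the '(' at position 0 (the 1st '(' reading left to right).
Query: subtree rooted at _0
_0: subtree_size = 1 + 16
  _1: subtree_size = 1 + 11
    _2: subtree_size = 1 + 6
      Q: subtree_size = 1 + 0
      _3: subtree_size = 1 + 3
        D: subtree_size = 1 + 0
        N: subtree_size = 1 + 0
        L: subtree_size = 1 + 0
      P: subtree_size = 1 + 0
    _4: subtree_size = 1 + 3
      M: subtree_size = 1 + 0
      W: subtree_size = 1 + 0
      S: subtree_size = 1 + 0
  _5: subtree_size = 1 + 3
    C: subtree_size = 1 + 0
    H: subtree_size = 1 + 0
    E: subtree_size = 1 + 0
Total subtree size of _0: 17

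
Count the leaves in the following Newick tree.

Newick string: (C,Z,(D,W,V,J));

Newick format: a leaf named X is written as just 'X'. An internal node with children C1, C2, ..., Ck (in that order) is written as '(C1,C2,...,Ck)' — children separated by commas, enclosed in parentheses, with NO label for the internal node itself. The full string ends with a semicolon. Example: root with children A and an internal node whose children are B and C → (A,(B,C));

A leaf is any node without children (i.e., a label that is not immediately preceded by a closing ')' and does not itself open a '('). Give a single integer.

Newick: (C,Z,(D,W,V,J));
Scan left-to-right; a leaf is any maximal label run not followed by '(':
  pos 1: leaf 'C' → count = 1
  pos 3: leaf 'Z' → count = 2
  pos 6: leaf 'D' → count = 3
  pos 8: leaf 'W' → count = 4
  pos 10: leaf 'V' → count = 5
  pos 12: leaf 'J' → count = 6
Total leaves: 6

Answer: 6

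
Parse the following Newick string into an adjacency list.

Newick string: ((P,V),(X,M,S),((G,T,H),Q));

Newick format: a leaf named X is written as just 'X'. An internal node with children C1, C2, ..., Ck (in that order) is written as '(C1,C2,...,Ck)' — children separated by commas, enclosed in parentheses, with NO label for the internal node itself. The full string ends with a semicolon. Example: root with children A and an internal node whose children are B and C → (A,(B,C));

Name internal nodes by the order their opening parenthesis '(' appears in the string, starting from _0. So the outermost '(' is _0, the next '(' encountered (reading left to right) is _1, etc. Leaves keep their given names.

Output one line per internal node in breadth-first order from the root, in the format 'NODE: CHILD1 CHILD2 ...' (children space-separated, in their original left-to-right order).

Input: ((P,V),(X,M,S),((G,T,H),Q));
Scanning left-to-right, naming '(' by encounter order:
  pos 0: '(' -> open internal node _0 (depth 1)
  pos 1: '(' -> open internal node _1 (depth 2)
  pos 5: ')' -> close internal node _1 (now at depth 1)
  pos 7: '(' -> open internal node _2 (depth 2)
  pos 13: ')' -> close internal node _2 (now at depth 1)
  pos 15: '(' -> open internal node _3 (depth 2)
  pos 16: '(' -> open internal node _4 (depth 3)
  pos 22: ')' -> close internal node _4 (now at depth 2)
  pos 25: ')' -> close internal node _3 (now at depth 1)
  pos 26: ')' -> close internal node _0 (now at depth 0)
Total internal nodes: 5
BFS adjacency from root:
  _0: _1 _2 _3
  _1: P V
  _2: X M S
  _3: _4 Q
  _4: G T H

Answer: _0: _1 _2 _3
_1: P V
_2: X M S
_3: _4 Q
_4: G T H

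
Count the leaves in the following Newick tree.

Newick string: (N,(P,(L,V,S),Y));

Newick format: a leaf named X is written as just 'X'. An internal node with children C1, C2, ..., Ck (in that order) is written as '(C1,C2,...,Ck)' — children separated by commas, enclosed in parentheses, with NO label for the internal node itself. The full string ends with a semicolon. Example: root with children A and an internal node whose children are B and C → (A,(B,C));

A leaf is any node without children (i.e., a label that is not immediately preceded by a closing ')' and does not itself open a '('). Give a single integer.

Answer: 6

Derivation:
Newick: (N,(P,(L,V,S),Y));
Scan left-to-right; a leaf is any maximal label run not followed by '(':
  pos 1: leaf 'N' → count = 1
  pos 4: leaf 'P' → count = 2
  pos 7: leaf 'L' → count = 3
  pos 9: leaf 'V' → count = 4
  pos 11: leaf 'S' → count = 5
  pos 14: leaf 'Y' → count = 6
Total leaves: 6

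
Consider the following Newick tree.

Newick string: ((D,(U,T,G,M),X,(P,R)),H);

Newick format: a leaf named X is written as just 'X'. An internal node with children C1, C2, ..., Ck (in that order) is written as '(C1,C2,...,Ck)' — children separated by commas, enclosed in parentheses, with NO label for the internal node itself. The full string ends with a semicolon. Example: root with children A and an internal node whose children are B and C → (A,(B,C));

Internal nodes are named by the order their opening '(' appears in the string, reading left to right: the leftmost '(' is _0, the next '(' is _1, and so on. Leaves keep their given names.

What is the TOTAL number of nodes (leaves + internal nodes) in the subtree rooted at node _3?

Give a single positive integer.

Answer: 3

Derivation:
Newick: ((D,(U,T,G,M),X,(P,R)),H);
Locate _3: it is the '(' at position 16 (the 4th '(' reading left to right).
Query: subtree rooted at _3
_3: subtree_size = 1 + 2
  P: subtree_size = 1 + 0
  R: subtree_size = 1 + 0
Total subtree size of _3: 3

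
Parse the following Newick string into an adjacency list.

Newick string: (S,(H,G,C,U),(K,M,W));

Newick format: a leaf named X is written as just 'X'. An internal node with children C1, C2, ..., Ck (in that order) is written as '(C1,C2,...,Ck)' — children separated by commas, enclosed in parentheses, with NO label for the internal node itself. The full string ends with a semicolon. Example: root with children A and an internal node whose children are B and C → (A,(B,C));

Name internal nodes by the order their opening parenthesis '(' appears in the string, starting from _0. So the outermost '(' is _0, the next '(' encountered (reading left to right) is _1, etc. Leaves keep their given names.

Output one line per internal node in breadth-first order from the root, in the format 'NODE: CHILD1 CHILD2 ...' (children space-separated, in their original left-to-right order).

Answer: _0: S _1 _2
_1: H G C U
_2: K M W

Derivation:
Input: (S,(H,G,C,U),(K,M,W));
Scanning left-to-right, naming '(' by encounter order:
  pos 0: '(' -> open internal node _0 (depth 1)
  pos 3: '(' -> open internal node _1 (depth 2)
  pos 11: ')' -> close internal node _1 (now at depth 1)
  pos 13: '(' -> open internal node _2 (depth 2)
  pos 19: ')' -> close internal node _2 (now at depth 1)
  pos 20: ')' -> close internal node _0 (now at depth 0)
Total internal nodes: 3
BFS adjacency from root:
  _0: S _1 _2
  _1: H G C U
  _2: K M W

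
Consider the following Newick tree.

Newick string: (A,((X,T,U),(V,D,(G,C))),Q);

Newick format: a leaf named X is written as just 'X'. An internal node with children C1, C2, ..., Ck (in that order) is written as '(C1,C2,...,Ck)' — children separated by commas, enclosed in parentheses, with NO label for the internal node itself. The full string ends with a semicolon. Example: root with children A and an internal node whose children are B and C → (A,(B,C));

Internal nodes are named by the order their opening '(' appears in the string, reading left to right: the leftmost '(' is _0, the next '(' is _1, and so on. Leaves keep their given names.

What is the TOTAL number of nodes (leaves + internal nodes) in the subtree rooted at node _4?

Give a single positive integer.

Answer: 3

Derivation:
Newick: (A,((X,T,U),(V,D,(G,C))),Q);
Locate _4: it is the '(' at position 17 (the 5th '(' reading left to right).
Query: subtree rooted at _4
_4: subtree_size = 1 + 2
  G: subtree_size = 1 + 0
  C: subtree_size = 1 + 0
Total subtree size of _4: 3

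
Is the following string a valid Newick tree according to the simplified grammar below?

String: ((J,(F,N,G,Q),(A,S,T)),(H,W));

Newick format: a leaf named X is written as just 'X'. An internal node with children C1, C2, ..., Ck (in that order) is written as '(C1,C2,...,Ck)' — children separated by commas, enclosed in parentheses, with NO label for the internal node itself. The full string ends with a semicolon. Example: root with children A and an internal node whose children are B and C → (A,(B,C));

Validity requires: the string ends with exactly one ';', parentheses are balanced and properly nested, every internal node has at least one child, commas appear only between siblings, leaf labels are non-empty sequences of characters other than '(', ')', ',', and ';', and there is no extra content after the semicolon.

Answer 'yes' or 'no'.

Input: ((J,(F,N,G,Q),(A,S,T)),(H,W));
Paren balance: 5 '(' vs 5 ')' OK
Ends with single ';': True
Full parse: OK
Valid: True

Answer: yes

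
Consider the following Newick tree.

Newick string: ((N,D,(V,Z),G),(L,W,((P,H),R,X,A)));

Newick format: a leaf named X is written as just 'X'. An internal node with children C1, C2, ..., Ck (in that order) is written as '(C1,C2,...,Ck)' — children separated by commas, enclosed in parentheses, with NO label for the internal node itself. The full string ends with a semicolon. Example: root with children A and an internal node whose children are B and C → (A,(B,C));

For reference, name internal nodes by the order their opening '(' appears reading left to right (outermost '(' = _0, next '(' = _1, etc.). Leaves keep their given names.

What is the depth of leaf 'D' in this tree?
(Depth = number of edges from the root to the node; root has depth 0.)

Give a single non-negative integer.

Newick: ((N,D,(V,Z),G),(L,W,((P,H),R,X,A)));
Naming internals by '(' encounter order: outermost '(' = _0, next = _1, ...
Query node: D
Path from root: _0 -> _1 -> D
Depth of D: 2 (number of edges from root)

Answer: 2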